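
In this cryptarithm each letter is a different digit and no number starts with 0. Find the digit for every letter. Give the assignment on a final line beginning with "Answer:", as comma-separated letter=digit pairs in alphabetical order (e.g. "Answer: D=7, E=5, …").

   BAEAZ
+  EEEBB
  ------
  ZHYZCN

Step 1. [col 1: Z + B ≡ N (mod 10)] several values work for Z in column 1 (Z + B ≡ N (mod 10), carry-in 0); try Z=1, so Z=1.
Step 2. [col 1: Z + B ≡ N (mod 10)] column 1 (Z + B ≡ N (mod 10), carry-in 0) doesn't pin B yet; pick B=7 and continue ⇒ B=7.
Step 3. [col 1: Z + B ≡ N (mod 10)] column 1: given Z=1, B=7, carry-in 0, and digits 1,7 already taken and all letters distinct, Z+B≡N (mod 10) forces N=8 ⇒ N=8.
Step 4. [col 2: A + B ≡ C (mod 10)] A=3 is one option consistent with column 2 (A + B ≡ C (mod 10), carry-in 0) — take it. So A=3.
Step 5. [col 2: A + B ≡ C (mod 10)] column 2: given A=3, B=7, carry-in 0, and digits 1,3,7,8 already taken and all letters distinct, A+B≡C (mod 10) forces C=0 ⇒ C=0.
Step 6. [col 3: E + E ≡ Z (mod 10)] column 3: given Z=1, carry-in 1, and digits 0,1,3,7,8 already taken and all letters distinct, E+E≡Z (mod 10) forces E=5 ⇒ E=5.
Step 7. [col 4: A + E ≡ Y (mod 10)] column 4 reads A+E+carry(1)=Y with A=3, E=5; with digits 0,1,3,5,7,8 already taken and all letters distinct, the only value for Y is 9 ⇒ Y=9.
Step 8. [col 5: B + E ≡ H (mod 10)] in column 5 we have B+E≡H with carry-in 0; given B=7, E=5 and digits 0,1,3,5,7,8,9 already taken and all letters distinct, that pins H to 2 ⇒ H=2.

Answer: A=3, B=7, C=0, E=5, H=2, N=8, Y=9, Z=1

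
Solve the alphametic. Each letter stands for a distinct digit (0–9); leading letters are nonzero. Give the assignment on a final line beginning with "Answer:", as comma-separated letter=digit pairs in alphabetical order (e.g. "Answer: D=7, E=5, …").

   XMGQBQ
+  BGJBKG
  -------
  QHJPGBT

Step 1. [col 1: Q + G ≡ T (mod 10)] column 1 (Q + G ≡ T (mod 10), carry-in 0) doesn't pin Q yet; pick Q=1 and continue ⇒ Q=1.
Step 2. [col 1: Q + G ≡ T (mod 10)] several values work for G in column 1 (Q + G ≡ T (mod 10), carry-in 0); try G=8, so G=8.
Step 3. [col 1: Q + G ≡ T (mod 10)] from column 1 (Q=1, G=8, carry-in 0, digits 1,8 already taken and all letters distinct): T must equal 9. So T=9.
Step 4. [col 2: B + K ≡ B (mod 10)] in column 2 we have B+K≡B with carry-in 0; given nothing yet and digits 1,8,9 already taken and all letters distinct, that pins K to 0, so K=0.
Step 5. [col 2: B + K ≡ B (mod 10)] no forcing yet in column 2 (carry-in 0); B=7 is free and consistent — try it ⇒ B=7.
Step 6. [col 4: G + J ≡ P (mod 10)] several values work for P in column 4 (G + J ≡ P (mod 10), carry-in 0); try P=3. So P=3.
Step 7. [col 4: G + J ≡ P (mod 10)] column 4: given G=8, P=3, carry-in 0, and digits 0,1,3,7,8,9 already taken and all letters distinct, G+J≡P (mod 10) forces J=5. So J=5.
Step 8. [col 5: M + G ≡ J (mod 10)] column 5 reads M+G+carry(1)=J with G=8, J=5; with digits 0,1,3,5,7,8,9 already taken and all letters distinct, the only value for M is 6, so M=6.
Step 9. [col 6: X + B ≡ H (mod 10)] in column 6 we have X+B≡H with carry-in 1; given B=7 and digits 0,1,3,5,6,7,8,9 already taken and all letters distinct, that pins H to 2. So H=2.
Step 10. [col 6: X + B ≡ H (mod 10)] in column 6 we have X+B≡H with carry-in 1; given B=7, H=2 and digits 0,1,2,3,5,6,7,8,9 already taken and all letters distinct, that pins X to 4 ⇒ X=4.

Answer: B=7, G=8, H=2, J=5, K=0, M=6, P=3, Q=1, T=9, X=4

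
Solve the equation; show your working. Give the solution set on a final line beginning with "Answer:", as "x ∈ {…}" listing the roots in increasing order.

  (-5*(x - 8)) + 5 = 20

Step 1. [(-5*(x - 8)) + 5 = 20] -5 divides every term; factor it out, so factor: (x - 8) - 1 = -4.
Step 2. [(x - 8) - 1 = -4] -1 is outermost — add 1 both sides, so sub: x - 8 = -3.
Step 3. [x - 8 = -3] peel the -8: add 8 from each side, so sub: x = 5.

Answer: x ∈ {5}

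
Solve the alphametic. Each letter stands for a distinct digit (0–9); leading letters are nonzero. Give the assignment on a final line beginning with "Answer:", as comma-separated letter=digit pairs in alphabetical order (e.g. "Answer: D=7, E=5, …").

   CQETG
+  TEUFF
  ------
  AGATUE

Step 1. [col 1: G + F ≡ E (mod 10)] E=7 is one option consistent with column 1 (G + F ≡ E (mod 10), carry-in 0) — take it. So E=7.
Step 2. [col 1: G + F ≡ E (mod 10)] G=5 is one option consistent with column 1 (G + F ≡ E (mod 10), carry-in 0) — take it. So G=5.
Step 3. [col 1: G + F ≡ E (mod 10)] column 1 reads G+F+carry(0)=E with G=5, E=7; with digits 5,7 already taken and all letters distinct, the only value for F is 2. So F=2.
Step 4. [col 2: T + F ≡ U (mod 10)] several values work for T in column 2 (T + F ≡ U (mod 10), carry-in 0); try T=8, so T=8.
Step 5. [col 2: T + F ≡ U (mod 10)] in column 2 we have T+F≡U with carry-in 0; given T=8, F=2 and digits 2,5,7,8 already taken and all letters distinct, that pins U to 0. So U=0.
Step 6. [col 4: Q + E ≡ A (mod 10)] column 4 (Q + E ≡ A (mod 10), carry-in 0) doesn't pin Q yet; pick Q=4 and continue ⇒ Q=4.
Step 7. [col 4: Q + E ≡ A (mod 10)] column 4: given Q=4, E=7, carry-in 0, and digits 0,2,4,5,7,8 already taken and all letters distinct, Q+E≡A (mod 10) forces A=1 ⇒ A=1.
Step 8. [col 5: C + T ≡ G (mod 10)] from column 5 (T=8, G=5, carry-in 1, digits 0,1,2,4,5,7,8 already taken and all letters distinct): C must equal 6. So C=6.

Answer: A=1, C=6, E=7, F=2, G=5, Q=4, T=8, U=0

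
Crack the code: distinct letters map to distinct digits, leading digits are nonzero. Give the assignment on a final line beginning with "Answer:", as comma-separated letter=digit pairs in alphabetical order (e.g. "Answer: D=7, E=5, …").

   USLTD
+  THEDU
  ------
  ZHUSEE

Step 1. [Z] Z is the leading digit of a 6-digit sum of two 5-digit numbers; the final carry is exactly 1, so Z=1.
Step 2. [col 1: D + U ≡ E (mod 10)] no forcing yet in column 1 (carry-in 0); U=8 is free and consistent — try it, so U=8.
Step 3. [col 1: D + U ≡ E (mod 10)] several values work for E in column 1 (D + U ≡ E (mod 10), carry-in 0); try E=2. So E=2.
Step 4. [col 1: D + U ≡ E (mod 10)] column 1: given U=8, E=2, carry-in 0, and digits 1,2,8 already taken and all letters distinct, D+U≡E (mod 10) forces D=4, so D=4.
Step 5. [col 2: T + D ≡ E (mod 10)] column 2 reads T+D+carry(1)=E with D=4, E=2; with digits 1,2,4,8 already taken and all letters distinct, the only value for T is 7 ⇒ T=7.
Step 6. [col 3: L + E ≡ S (mod 10)] column 3 (L + E ≡ S (mod 10), carry-in 1) doesn't pin S yet; pick S=3 and continue. So S=3.
Step 7. [col 3: L + E ≡ S (mod 10)] column 3: given E=2, S=3, carry-in 1, and digits 1,2,3,4,7,8 already taken and all letters distinct, L+E≡S (mod 10) forces L=0. So L=0.
Step 8. [col 4: S + H ≡ U (mod 10)] from column 4 (S=3, U=8, carry-in 0, digits 0,1,2,3,4,7,8 already taken and all letters distinct): H must equal 5. So H=5.

Answer: D=4, E=2, H=5, L=0, S=3, T=7, U=8, Z=1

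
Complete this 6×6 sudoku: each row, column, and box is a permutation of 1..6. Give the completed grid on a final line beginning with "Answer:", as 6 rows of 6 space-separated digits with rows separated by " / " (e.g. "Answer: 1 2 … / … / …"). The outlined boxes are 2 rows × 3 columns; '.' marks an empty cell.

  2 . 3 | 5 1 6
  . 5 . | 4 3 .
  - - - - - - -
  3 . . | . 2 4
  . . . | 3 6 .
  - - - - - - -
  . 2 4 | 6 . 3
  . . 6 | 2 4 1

Step 1. [r4c1∈{1,4,5}] across col 1, 4 lands solely at r4c1. So r4c1=4.
Step 2. [r4c2∈{1}] r4c2 has the single candidate 1 ⇒ r4c2=1.
Step 3. [r5c1∈{1,5}] in row 5, 1 fits only at r5c1. So r5c1=1.
Step 4. [r4c3∈{2,5}] row 4 places 2 nowhere but r4c3, so r4c3=2.
Step 5. [r3c4∈{1}] r3c4 has the single candidate 1. So r3c4=1.
Step 6. [r5c5∈{5}] r5c5's peers cover all but 5 ⇒ r5c5=5.
Step 7. [r3c2∈{6}] r3c2's peers cover all but 6, so r3c2=6.
Step 8. [r2c6∈{2}] r2c6's peers cover all but 2, so r2c6=2.
Step 9. [r6c2∈{3}] r6c2 is down to just 3, so r6c2=3.
Step 10. [r6c1∈{5}] r6c1 has the single candidate 5 ⇒ r6c1=5.
Step 11. [r3c3∈{5}] only 5 remains possible at r3c3, so r3c3=5.
Step 12. [r1c2∈{4}] r1c2 has the single candidate 4. So r1c2=4.
Step 13. [r2c3∈{1}] r2c3 is down to just 1, so r2c3=1.
Step 14. [r4c6∈{5}] r4c6's peers cover all but 5, so r4c6=5.
Step 15. [r2c1∈{6}] r2c1's peers cover all but 6 ⇒ r2c1=6.

Answer: 2 4 3 5 1 6 / 6 5 1 4 3 2 / 3 6 5 1 2 4 / 4 1 2 3 6 5 / 1 2 4 6 5 3 / 5 3 6 2 4 1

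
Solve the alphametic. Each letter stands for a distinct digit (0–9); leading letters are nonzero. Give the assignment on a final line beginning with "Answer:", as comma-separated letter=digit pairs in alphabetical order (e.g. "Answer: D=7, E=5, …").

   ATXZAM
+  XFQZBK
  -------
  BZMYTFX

Step 1. [col 1: M + K ≡ X (mod 10)] no forcing yet in column 1 (carry-in 0); K=2 is free and consistent — try it. So K=2.
Step 2. [col 1: M + K ≡ X (mod 10)] no forcing yet in column 1 (carry-in 0); M=6 is free and consistent — try it. So M=6.
Step 3. [B] adding two 6-digit numbers gives at most 6+1 digits, and here it does — B is that final carry and must be 1, so B=1.
Step 4. [col 1: M + K ≡ X (mod 10)] in column 1 we have M+K≡X with carry-in 0; given M=6, K=2 and digits 1,2,6 already taken and all letters distinct, that pins X to 8. So X=8.
Step 5. [col 2: A + B ≡ F (mod 10)] several values work for A in column 2 (A + B ≡ F (mod 10), carry-in 0); try A=9, so A=9.
Step 6. [col 2: A + B ≡ F (mod 10)] column 2 reads A+B+carry(0)=F with A=9, B=1; with digits 1,2,6,8,9 already taken and all letters distinct, the only value for F is 0, so F=0.
Step 7. [col 3: Z + Z ≡ T (mod 10)] column 3 (Z + Z ≡ T (mod 10), carry-in 1) doesn't pin Z yet; pick Z=7 and continue. So Z=7.
Step 8. [col 3: Z + Z ≡ T (mod 10)] column 3: given Z=7, carry-in 1, and digits 0,1,2,6,7,8,9 already taken and all letters distinct, Z+Z≡T (mod 10) forces T=5 ⇒ T=5.
Step 9. [col 4: X + Q ≡ Y (mod 10)] column 4: given X=8, carry-in 1, and digits 0,1,2,5,6,7,8,9 already taken and all letters distinct, X+Q≡Y (mod 10) forces Q=4 ⇒ Q=4.
Step 10. [col 4: X + Q ≡ Y (mod 10)] in column 4 we have X+Q≡Y with carry-in 1; given X=8, Q=4 and digits 0,1,2,4,5,6,7,8,9 already taken and all letters distinct, that pins Y to 3 ⇒ Y=3.

Answer: A=9, B=1, F=0, K=2, M=6, Q=4, T=5, X=8, Y=3, Z=7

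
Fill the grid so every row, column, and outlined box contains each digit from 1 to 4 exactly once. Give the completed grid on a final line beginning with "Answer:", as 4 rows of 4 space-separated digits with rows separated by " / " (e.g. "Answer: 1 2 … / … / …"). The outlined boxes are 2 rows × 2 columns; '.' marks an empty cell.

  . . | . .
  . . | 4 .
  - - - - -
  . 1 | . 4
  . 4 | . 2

Step 1. [r4c1∈{3}] nothing but 3 survives at r4c1. So r4c1=3.
Step 2. [r1c3∈{1,2,3}] col 3 places 2 nowhere but r1c3 ⇒ r1c3=2.
Step 3. [r2c2∈{2,3}] across col 2, 2 lands solely at r2c2. So r2c2=2.
Step 4. [r2c4∈{1,3}] 3 has one home in row 2: r2c4 ⇒ r2c4=3.
Step 5. [r2c1∈{1}] r2c1 is down to just 1 ⇒ r2c1=1.
Step 6. [r1c1∈{4}] r1c1 is down to just 4, so r1c1=4.
Step 7. [r3c3∈{3}] r3c3 has the single candidate 3 ⇒ r3c3=3.
Step 8. [r4c3∈{1}] nothing but 1 survives at r4c3 ⇒ r4c3=1.
Step 9. [r1c4∈{1}] r1c4 has the single candidate 1, so r1c4=1.
Step 10. [r1c2∈{3}] only 3 remains possible at r1c2. So r1c2=3.
Step 11. [r3c1∈{2}] r3c1 is down to just 2. So r3c1=2.

Answer: 4 3 2 1 / 1 2 4 3 / 2 1 3 4 / 3 4 1 2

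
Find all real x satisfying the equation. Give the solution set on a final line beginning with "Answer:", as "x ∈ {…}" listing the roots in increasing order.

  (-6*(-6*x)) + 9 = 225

Step 1. [(-6*(-6*x)) + 9 = 225] the outer +9 inverts by subtracting 9 ⇒ sub: -6*(-6*x) = 216.
Step 2. [-6*(-6*x) = 216] leading coefficient -6: divide by -6. So div: -6*x = -36.
Step 3. [-6*x = -36] divide by the outer -6, so div: x = 6.

Answer: x ∈ {6}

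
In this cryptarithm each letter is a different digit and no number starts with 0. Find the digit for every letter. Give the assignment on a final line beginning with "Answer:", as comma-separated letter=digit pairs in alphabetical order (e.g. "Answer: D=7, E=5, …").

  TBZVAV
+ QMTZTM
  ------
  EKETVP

Step 1. [col 1: V + M ≡ P (mod 10)] M=2 is one option consistent with column 1 (V + M ≡ P (mod 10), carry-in 0) — take it. So M=2.
Step 2. [col 1: V + M ≡ P (mod 10)] column 1 (V + M ≡ P (mod 10), carry-in 0) doesn't pin V yet; pick V=8 and continue. So V=8.
Step 3. [col 1: V + M ≡ P (mod 10)] column 1 reads V+M+carry(0)=P with V=8, M=2; with digits 2,8 already taken and all letters distinct, the only value for P is 0. So P=0.
Step 4. [col 2: A + T ≡ V (mod 10)] several values work for A in column 2 (A + T ≡ V (mod 10), carry-in 1); try A=6 ⇒ A=6.
Step 5. [col 2: A + T ≡ V (mod 10)] in column 2 we have A+T≡V with carry-in 1; given A=6, V=8 and digits 0,2,6,8 already taken and all letters distinct, that pins T to 1 ⇒ T=1.
Step 6. [col 3: V + Z ≡ T (mod 10)] in column 3 we have V+Z≡T with carry-in 0; given V=8, T=1 and digits 0,1,2,6,8 already taken and all letters distinct, that pins Z to 3. So Z=3.
Step 7. [col 4: Z + T ≡ E (mod 10)] in column 4 we have Z+T≡E with carry-in 1; given Z=3, T=1 and digits 0,1,2,3,6,8 already taken and all letters distinct, that pins E to 5, so E=5.
Step 8. [col 5: B + M ≡ K (mod 10)] column 5 reads B+M+carry(0)=K with M=2; with digits 0,1,2,3,5,6,8 already taken and all letters distinct, the only value for K is 9. So K=9.
Step 9. [col 5: B + M ≡ K (mod 10)] column 5: given M=2, K=9, carry-in 0, and digits 0,1,2,3,5,6,8,9 already taken and all letters distinct, B+M≡K (mod 10) forces B=7, so B=7.
Step 10. [col 6: T + Q ≡ E (mod 10)] from column 6 (T=1, E=5, carry-in 0, digits 0,1,2,3,5,6,7,8,9 already taken and all letters distinct): Q must equal 4, so Q=4.

Answer: A=6, B=7, E=5, K=9, M=2, P=0, Q=4, T=1, V=8, Z=3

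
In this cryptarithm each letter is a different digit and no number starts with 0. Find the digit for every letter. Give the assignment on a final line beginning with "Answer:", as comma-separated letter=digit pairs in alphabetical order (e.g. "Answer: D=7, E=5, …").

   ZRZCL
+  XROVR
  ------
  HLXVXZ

Step 1. [col 1: L + R ≡ Z (mod 10)] L=2 is one option consistent with column 1 (L + R ≡ Z (mod 10), carry-in 0) — take it ⇒ L=2.
Step 2. [H] the sum has 6 digits but both addends have 5; that extra leading digit H is the final carry, namely 1. So H=1.
Step 3. [col 1: L + R ≡ Z (mod 10)] no forcing yet in column 1 (carry-in 0); Z=8 is free and consistent — try it, so Z=8.
Step 4. [col 1: L + R ≡ Z (mod 10)] in column 1 we have L+R≡Z with carry-in 0; given L=2, Z=8 and digits 1,2,8 already taken and all letters distinct, that pins R to 6 ⇒ R=6.
Step 5. [col 2: C + V ≡ X (mod 10)] several values work for C in column 2 (C + V ≡ X (mod 10), carry-in 0); try C=9 ⇒ C=9.
Step 6. [col 2: C + V ≡ X (mod 10)] V=4 is one option consistent with column 2 (C + V ≡ X (mod 10), carry-in 0) — take it ⇒ V=4.
Step 7. [col 2: C + V ≡ X (mod 10)] in column 2 we have C+V≡X with carry-in 0; given C=9, V=4 and digits 1,2,4,6,8,9 already taken and all letters distinct, that pins X to 3, so X=3.
Step 8. [col 3: Z + O ≡ V (mod 10)] in column 3 we have Z+O≡V with carry-in 1; given Z=8, V=4 and digits 1,2,3,4,6,8,9 already taken and all letters distinct, that pins O to 5 ⇒ O=5.

Answer: C=9, H=1, L=2, O=5, R=6, V=4, X=3, Z=8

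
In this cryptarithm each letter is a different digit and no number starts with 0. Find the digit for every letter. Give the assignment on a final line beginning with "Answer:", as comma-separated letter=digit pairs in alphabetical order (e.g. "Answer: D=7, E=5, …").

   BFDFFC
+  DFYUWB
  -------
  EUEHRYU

Step 1. [col 1: C + B ≡ U (mod 10)] no forcing yet in column 1 (carry-in 0); B=3 is free and consistent — try it. So B=3.
Step 2. [col 1: C + B ≡ U (mod 10)] no forcing yet in column 1 (carry-in 0); U=2 is free and consistent — try it, so U=2.
Step 3. [col 1: C + B ≡ U (mod 10)] in column 1 we have C+B≡U with carry-in 0; given B=3, U=2 and digits 2,3 already taken and all letters distinct, that pins C to 9 ⇒ C=9.
Step 4. [col 2: F + W ≡ Y (mod 10)] W=0 is one option consistent with column 2 (F + W ≡ Y (mod 10), carry-in 1) — take it, so W=0.
Step 5. [col 2: F + W ≡ Y (mod 10)] several values work for Y in column 2 (F + W ≡ Y (mod 10), carry-in 1); try Y=6, so Y=6.
Step 6. [E] E is the leading digit of a 7-digit sum of two 6-digit numbers; the final carry is exactly 1, so E=1.
Step 7. [col 2: F + W ≡ Y (mod 10)] column 2: given W=0, Y=6, carry-in 1, and digits 0,1,2,3,6,9 already taken and all letters distinct, F+W≡Y (mod 10) forces F=5. So F=5.
Step 8. [col 3: F + U ≡ R (mod 10)] in column 3 we have F+U≡R with carry-in 0; given F=5, U=2 and digits 0,1,2,3,5,6,9 already taken and all letters distinct, that pins R to 7 ⇒ R=7.
Step 9. [col 4: D + Y ≡ H (mod 10)] column 4 reads D+Y+carry(0)=H with Y=6; with digits 0,1,2,3,5,6,7,9 already taken and all letters distinct, the only value for H is 4, so H=4.
Step 10. [col 4: D + Y ≡ H (mod 10)] from column 4 (Y=6, H=4, carry-in 0, digits 0,1,2,3,4,5,6,7,9 already taken and all letters distinct): D must equal 8. So D=8.

Answer: B=3, C=9, D=8, E=1, F=5, H=4, R=7, U=2, W=0, Y=6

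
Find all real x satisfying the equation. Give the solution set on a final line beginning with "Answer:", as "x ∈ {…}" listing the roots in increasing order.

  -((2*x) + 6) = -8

Step 1. [-((2*x) + 6) = -8] LHS negated; negate both sides, so neg: (2*x) + 6 = 8.
Step 2. [(2*x) + 6 = 8] 2 divides every term; factor it out. So factor: x + 3 = 4.
Step 3. [x + 3 = 4] 3 comes off first (subtract 3). So sub: x = 1.

Answer: x ∈ {1}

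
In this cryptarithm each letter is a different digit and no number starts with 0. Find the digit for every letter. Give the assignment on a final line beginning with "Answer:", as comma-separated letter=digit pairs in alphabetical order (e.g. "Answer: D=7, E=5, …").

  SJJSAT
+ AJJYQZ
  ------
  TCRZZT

Step 1. [col 1: T + Z ≡ T (mod 10)] from column 1 (nothing yet, carry-in 0, all letters distinct, none taken yet): Z must equal 0. So Z=0.
Step 2. [col 1: T + Z ≡ T (mod 10)] column 1 (T + Z ≡ T (mod 10), carry-in 0) doesn't pin T yet; pick T=7 and continue. So T=7.
Step 3. [col 2: A + Q ≡ Z (mod 10)] several values work for A in column 2 (A + Q ≡ Z (mod 10), carry-in 0); try A=1. So A=1.
Step 4. [col 2: A + Q ≡ Z (mod 10)] from column 2 (A=1, Z=0, carry-in 0, digits 0,1,7 already taken and all letters distinct): Q must equal 9 ⇒ Q=9.
Step 5. [col 3: S + Y ≡ Z (mod 10)] several values work for S in column 3 (S + Y ≡ Z (mod 10), carry-in 1); try S=6, so S=6.
Step 6. [col 3: S + Y ≡ Z (mod 10)] in column 3 we have S+Y≡Z with carry-in 1; given S=6, Z=0 and digits 0,1,6,7,9 already taken and all letters distinct, that pins Y to 3. So Y=3.
Step 7. [col 4: J + J ≡ R (mod 10)] column 4 reads J+J+carry(1)=R with nothing yet; with digits 0,1,3,6,7,9 already taken and all letters distinct, the only value for R is 5 ⇒ R=5.
Step 8. [col 4: J + J ≡ R (mod 10)] from column 4 (R=5, carry-in 1, digits 0,1,3,5,6,7,9 already taken and all letters distinct): J must equal 2 ⇒ J=2.
Step 9. [col 5: J + J ≡ C (mod 10)] from column 5 (J=2, carry-in 0, digits 0,1,2,3,5,6,7,9 already taken and all letters distinct): C must equal 4, so C=4.

Answer: A=1, C=4, J=2, Q=9, R=5, S=6, T=7, Y=3, Z=0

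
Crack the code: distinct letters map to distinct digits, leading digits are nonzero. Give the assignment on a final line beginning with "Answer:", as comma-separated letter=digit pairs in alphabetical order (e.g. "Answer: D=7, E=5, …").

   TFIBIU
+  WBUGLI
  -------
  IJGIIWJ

Step 1. [col 1: U + I ≡ J (mod 10)] no forcing yet in column 1 (carry-in 0); I=1 is free and consistent — try it ⇒ I=1.
Step 2. [col 1: U + I ≡ J (mod 10)] no forcing yet in column 1 (carry-in 0); U=9 is free and consistent — try it, so U=9.
Step 3. [col 1: U + I ≡ J (mod 10)] column 1 reads U+I+carry(0)=J with U=9, I=1; with digits 1,9 already taken and all letters distinct, the only value for J is 0, so J=0.
Step 4. [col 2: I + L ≡ W (mod 10)] column 2 (I + L ≡ W (mod 10), carry-in 1) doesn't pin L yet; pick L=5 and continue. So L=5.
Step 5. [col 2: I + L ≡ W (mod 10)] in column 2 we have I+L≡W with carry-in 1; given I=1, L=5 and digits 0,1,5,9 already taken and all letters distinct, that pins W to 7. So W=7.
Step 6. [col 3: B + G ≡ I (mod 10)] column 3 (B + G ≡ I (mod 10), carry-in 0) doesn't pin B yet; pick B=8 and continue, so B=8.
Step 7. [col 3: B + G ≡ I (mod 10)] in column 3 we have B+G≡I with carry-in 0; given B=8, I=1 and digits 0,1,5,7,8,9 already taken and all letters distinct, that pins G to 3. So G=3.
Step 8. [col 5: F + B ≡ G (mod 10)] from column 5 (B=8, G=3, carry-in 1, digits 0,1,3,5,7,8,9 already taken and all letters distinct): F must equal 4 ⇒ F=4.
Step 9. [col 6: T + W ≡ J (mod 10)] column 6: given W=7, J=0, carry-in 1, and digits 0,1,3,4,5,7,8,9 already taken and all letters distinct, T+W≡J (mod 10) forces T=2 ⇒ T=2.

Answer: B=8, F=4, G=3, I=1, J=0, L=5, T=2, U=9, W=7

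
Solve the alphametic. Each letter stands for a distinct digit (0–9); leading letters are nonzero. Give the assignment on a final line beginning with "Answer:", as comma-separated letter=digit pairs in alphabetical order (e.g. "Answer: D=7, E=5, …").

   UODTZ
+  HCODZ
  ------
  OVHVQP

Step 1. [col 1: Z + Z ≡ P (mod 10)] Z=2 is one option consistent with column 1 (Z + Z ≡ P (mod 10), carry-in 0) — take it, so Z=2.
Step 2. [col 1: Z + Z ≡ P (mod 10)] in column 1 we have Z+Z≡P with carry-in 0; given Z=2 and digits 2 already taken and all letters distinct, that pins P to 4. So P=4.
Step 3. [col 2: T + D ≡ Q (mod 10)] several values work for Q in column 2 (T + D ≡ Q (mod 10), carry-in 0); try Q=0. So Q=0.
Step 4. [O] adding two 5-digit numbers gives at most 5+1 digits, and here it does — O is that final carry and must be 1, so O=1.
Step 5. [col 2: T + D ≡ Q (mod 10)] column 2 (T + D ≡ Q (mod 10), carry-in 0) doesn't pin T yet; pick T=7 and continue. So T=7.
Step 6. [col 2: T + D ≡ Q (mod 10)] column 2 reads T+D+carry(0)=Q with T=7, Q=0; with digits 0,1,2,4,7 already taken and all letters distinct, the only value for D is 3, so D=3.
Step 7. [col 3: D + O ≡ V (mod 10)] in column 3 we have D+O≡V with carry-in 1; given D=3, O=1 and digits 0,1,2,3,4,7 already taken and all letters distinct, that pins V to 5. So V=5.
Step 8. [col 4: O + C ≡ H (mod 10)] column 4 reads O+C+carry(0)=H with O=1; with digits 0,1,2,3,4,5,7 already taken and all letters distinct, the only value for C is 8. So C=8.
Step 9. [col 4: O + C ≡ H (mod 10)] column 4 reads O+C+carry(0)=H with O=1, C=8; with digits 0,1,2,3,4,5,7,8 already taken and all letters distinct, the only value for H is 9 ⇒ H=9.
Step 10. [col 5: U + H ≡ V (mod 10)] column 5 reads U+H+carry(0)=V with H=9, V=5; with digits 0,1,2,3,4,5,7,8,9 already taken and all letters distinct, the only value for U is 6, so U=6.

Answer: C=8, D=3, H=9, O=1, P=4, Q=0, T=7, U=6, V=5, Z=2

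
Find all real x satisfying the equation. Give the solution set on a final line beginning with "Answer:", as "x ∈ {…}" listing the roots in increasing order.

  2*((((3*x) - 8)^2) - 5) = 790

Step 1. [2*((((3*x) - 8)^2) - 5) = 790] leading coefficient 2: divide by 2 ⇒ div: (((3*x) - 8)^2) - 5 = 395.
Step 2. [(((3*x) - 8)^2) - 5 = 395] 5 comes off first (add 5). So sub: ((3*x) - 8)^2 = 400.
Step 3. [((3*x) - 8)^2 = 400] LHS squared, RHS 400 ≥ 0: apply √ (±) ⇒ sqrt: (3*x) - 8 = 20 or -20.
Step 4. [(3*x) - 8 = 20 or -20] peel the -8: add 8 from each side. So sub: 3*x = 28 or -12.
Step 5. [3*x = 28 or -12] divide by the outer 3 ⇒ div: x = 28/3 or -4.

Answer: x ∈ {-4, 28/3}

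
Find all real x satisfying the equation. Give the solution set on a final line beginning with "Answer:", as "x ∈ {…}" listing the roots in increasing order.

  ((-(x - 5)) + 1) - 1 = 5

Step 1. [((-(x - 5)) + 1) - 1 = 5] 1 comes off first (add 1) ⇒ sub: (-(x - 5)) + 1 = 6.
Step 2. [(-(x - 5)) + 1 = 6] peel the +1: subtract 1 from each side, so sub: -(x - 5) = 5.
Step 3. [-(x - 5) = 5] LHS negated; negate both sides. So neg: x - 5 = -5.
Step 4. [x - 5 = -5] 5 comes off first (add 5). So sub: x = 0.

Answer: x ∈ {0}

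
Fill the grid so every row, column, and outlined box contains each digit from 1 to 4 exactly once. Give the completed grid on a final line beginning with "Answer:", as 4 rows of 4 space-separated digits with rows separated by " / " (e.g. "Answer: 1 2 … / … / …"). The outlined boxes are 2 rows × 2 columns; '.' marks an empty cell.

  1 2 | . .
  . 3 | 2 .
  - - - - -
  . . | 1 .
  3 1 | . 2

Step 1. [r4c3∈{4}] r4c3 is down to just 4. So r4c3=4.
Step 2. [r1c4∈{3,4}] 4 has one home in row 1: r1c4. So r1c4=4.
Step 3. [r2c1∈{4}] r2c1 has the single candidate 4, so r2c1=4.
Step 4. [r2c4∈{1}] nothing but 1 survives at r2c4. So r2c4=1.
Step 5. [r3c2∈{4}] r3c2 is down to just 4, so r3c2=4.
Step 6. [r1c3∈{3}] r1c3 is down to just 3, so r1c3=3.
Step 7. [r3c4∈{3}] r3c4's peers cover all but 3. So r3c4=3.
Step 8. [r3c1∈{2}] r3c1's peers cover all but 2, so r3c1=2.

Answer: 1 2 3 4 / 4 3 2 1 / 2 4 1 3 / 3 1 4 2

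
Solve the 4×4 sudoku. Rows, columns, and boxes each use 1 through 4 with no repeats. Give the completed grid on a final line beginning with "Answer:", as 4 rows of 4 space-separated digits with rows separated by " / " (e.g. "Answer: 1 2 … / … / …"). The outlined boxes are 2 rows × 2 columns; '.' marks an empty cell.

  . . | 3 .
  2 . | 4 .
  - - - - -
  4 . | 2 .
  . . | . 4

Step 1. [r1c1∈{1}] r1c1 is down to just 1 ⇒ r1c1=1.
Step 2. [r4c1∈{3}] r4c1 has the single candidate 3. So r4c1=3.
Step 3. [r4c3∈{1}] r4c3's peers cover all but 1, so r4c3=1.
Step 4. [r1c4∈{2}] r1c4 has the single candidate 2 ⇒ r1c4=2.
Step 5. [r2c2∈{3}] r2c2 has the single candidate 3, so r2c2=3.
Step 6. [r1c2∈{4}] r1c2 has the single candidate 4. So r1c2=4.
Step 7. [r3c2∈{1}] r3c2's peers cover all but 1, so r3c2=1.
Step 8. [r3c4∈{3}] r3c4 is down to just 3 ⇒ r3c4=3.
Step 9. [r2c4∈{1}] r2c4 is down to just 1. So r2c4=1.
Step 10. [r4c2∈{2}] r4c2 has the single candidate 2 ⇒ r4c2=2.

Answer: 1 4 3 2 / 2 3 4 1 / 4 1 2 3 / 3 2 1 4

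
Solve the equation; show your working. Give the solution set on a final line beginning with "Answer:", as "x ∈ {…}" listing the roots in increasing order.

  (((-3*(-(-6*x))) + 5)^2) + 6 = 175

Step 1. [(((-3*(-(-6*x))) + 5)^2) + 6 = 175] 6 comes off first (subtract 6). So sub: ((-3*(-(-6*x))) + 5)^2 = 169.
Step 2. [((-3*(-(-6*x))) + 5)^2 = 169] 169 ≥ 0, LHS is (·)² — take ±√ ⇒ sqrt: (-3*(-(-6*x))) + 5 = 13 or -13.
Step 3. [(-3*(-(-6*x))) + 5 = 13 or -13] peel the +5: subtract 5 from each side ⇒ sub: -3*(-(-6*x)) = 8 or -18.
Step 4. [-3*(-(-6*x)) = 8 or -18] leading coefficient -3: divide by -3, so div: -(-6*x) = -8/3 or 6.
Step 5. [-(-6*x) = -8/3 or 6] leading − — multiply by −1, so neg: -6*x = 8/3 or -6.
Step 6. [-6*x = 8/3 or -6] leading coefficient -6: divide by -6, so div: x = -4/9 or 1.

Answer: x ∈ {-4/9, 1}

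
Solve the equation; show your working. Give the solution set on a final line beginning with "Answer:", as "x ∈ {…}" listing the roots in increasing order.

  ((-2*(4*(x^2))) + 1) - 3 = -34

Step 1. [((-2*(4*(x^2))) + 1) - 3 = -34] peel the -3: add 3 from each side. So sub: (-2*(4*(x^2))) + 1 = -31.
Step 2. [(-2*(4*(x^2))) + 1 = -31] peel the +1: subtract 1 from each side. So sub: -2*(4*(x^2)) = -32.
Step 3. [-2*(4*(x^2)) = -32] leading coefficient -2: divide by -2 ⇒ div: 4*(x^2) = 16.
Step 4. [4*(x^2) = 16] leading coefficient 4: divide by 4. So div: x^2 = 4.
Step 5. [x^2 = 4] √ both sides: 4 ≥ 0 gives two branches ⇒ sqrt: x = 2 or -2.

Answer: x ∈ {-2, 2}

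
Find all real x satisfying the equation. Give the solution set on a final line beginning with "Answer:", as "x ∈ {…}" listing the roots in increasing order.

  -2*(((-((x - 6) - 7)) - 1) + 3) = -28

Step 1. [-2*(((-((x - 6) - 7)) - 1) + 3) = -28] divide by the outer -2 ⇒ div: ((-((x - 6) - 7)) - 1) + 3 = 14.
Step 2. [((-((x - 6) - 7)) - 1) + 3 = 14] subtract 3: x sits inside (… + 3) ⇒ sub: (-((x - 6) - 7)) - 1 = 11.
Step 3. [(-((x - 6) - 7)) - 1 = 11] 1 comes off first (add 1), so sub: -((x - 6) - 7) = 12.
Step 4. [-((x - 6) - 7) = 12] flip signs both sides. So neg: (x - 6) - 7 = -12.
Step 5. [(x - 6) - 7 = -12] peel the -7: add 7 from each side. So sub: x - 6 = -5.
Step 6. [x - 6 = -5] peel the -6: add 6 from each side ⇒ sub: x = 1.

Answer: x ∈ {1}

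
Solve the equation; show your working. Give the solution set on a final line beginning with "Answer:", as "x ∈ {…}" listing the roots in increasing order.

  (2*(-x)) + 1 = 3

Step 1. [(2*(-x)) + 1 = 3] peel the +1: subtract 1 from each side ⇒ sub: 2*(-x) = 2.
Step 2. [2*(-x) = 2] leading coefficient 2: divide by 2, so div: -x = 1.
Step 3. [-x = 1] flip signs both sides ⇒ neg: x = -1.

Answer: x ∈ {-1}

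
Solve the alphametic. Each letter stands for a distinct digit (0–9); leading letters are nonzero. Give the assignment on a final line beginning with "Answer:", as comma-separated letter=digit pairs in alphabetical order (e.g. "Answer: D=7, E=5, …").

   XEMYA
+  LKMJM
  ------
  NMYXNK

Step 1. [col 1: A + M ≡ K (mod 10)] column 1 (A + M ≡ K (mod 10), carry-in 0) doesn't pin K yet; pick K=9 and continue ⇒ K=9.
Step 2. [col 1: A + M ≡ K (mod 10)] M=2 is one option consistent with column 1 (A + M ≡ K (mod 10), carry-in 0) — take it. So M=2.
Step 3. [col 1: A + M ≡ K (mod 10)] column 1: given M=2, K=9, carry-in 0, and digits 2,9 already taken and all letters distinct, A+M≡K (mod 10) forces A=7, so A=7.
Step 4. [col 2: Y + J ≡ N (mod 10)] several values work for J in column 2 (Y + J ≡ N (mod 10), carry-in 0); try J=8. So J=8.
Step 5. [col 2: Y + J ≡ N (mod 10)] no forcing yet in column 2 (carry-in 0); Y=3 is free and consistent — try it, so Y=3.
Step 6. [col 2: Y + J ≡ N (mod 10)] column 2: given Y=3, J=8, carry-in 0, and digits 2,3,7,8,9 already taken and all letters distinct, Y+J≡N (mod 10) forces N=1 ⇒ N=1.
Step 7. [col 3: M + M ≡ X (mod 10)] column 3: given M=2, carry-in 1, and digits 1,2,3,7,8,9 already taken and all letters distinct, M+M≡X (mod 10) forces X=5, so X=5.
Step 8. [col 4: E + K ≡ Y (mod 10)] column 4: given K=9, Y=3, carry-in 0, and digits 1,2,3,5,7,8,9 already taken and all letters distinct, E+K≡Y (mod 10) forces E=4 ⇒ E=4.
Step 9. [col 5: X + L ≡ M (mod 10)] in column 5 we have X+L≡M with carry-in 1; given X=5, M=2 and digits 1,2,3,4,5,7,8,9 already taken and all letters distinct, that pins L to 6 ⇒ L=6.

Answer: A=7, E=4, J=8, K=9, L=6, M=2, N=1, X=5, Y=3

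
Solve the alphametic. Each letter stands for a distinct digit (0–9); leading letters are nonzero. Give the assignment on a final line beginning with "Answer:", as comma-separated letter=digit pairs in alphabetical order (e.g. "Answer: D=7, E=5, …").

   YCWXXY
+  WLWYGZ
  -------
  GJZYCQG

Step 1. [col 1: Y + Z ≡ G (mod 10)] several values work for Y in column 1 (Y + Z ≡ G (mod 10), carry-in 0); try Y=6, so Y=6.
Step 2. [col 1: Y + Z ≡ G (mod 10)] several values work for G in column 1 (Y + Z ≡ G (mod 10), carry-in 0); try G=1, so G=1.
Step 3. [col 1: Y + Z ≡ G (mod 10)] from column 1 (Y=6, G=1, carry-in 0, digits 1,6 already taken and all letters distinct): Z must equal 5 ⇒ Z=5.
Step 4. [col 2: X + G ≡ Q (mod 10)] several values work for X in column 2 (X + G ≡ Q (mod 10), carry-in 1); try X=2, so X=2.
Step 5. [col 2: X + G ≡ Q (mod 10)] from column 2 (X=2, G=1, carry-in 1, digits 1,2,5,6 already taken and all letters distinct): Q must equal 4. So Q=4.
Step 6. [col 3: X + Y ≡ C (mod 10)] column 3: given X=2, Y=6, carry-in 0, and digits 1,2,4,5,6 already taken and all letters distinct, X+Y≡C (mod 10) forces C=8, so C=8.
Step 7. [col 4: W + W ≡ Y (mod 10)] in column 4 we have W+W≡Y with carry-in 0; given Y=6 and digits 1,2,4,5,6,8 already taken and all letters distinct, that pins W to 3. So W=3.
Step 8. [col 5: C + L ≡ Z (mod 10)] from column 5 (C=8, Z=5, carry-in 0, digits 1,2,3,4,5,6,8 already taken and all letters distinct): L must equal 7. So L=7.
Step 9. [col 6: Y + W ≡ J (mod 10)] column 6 reads Y+W+carry(1)=J with Y=6, W=3; with digits 1,2,3,4,5,6,7,8 already taken and all letters distinct, the only value for J is 0 ⇒ J=0.

Answer: C=8, G=1, J=0, L=7, Q=4, W=3, X=2, Y=6, Z=5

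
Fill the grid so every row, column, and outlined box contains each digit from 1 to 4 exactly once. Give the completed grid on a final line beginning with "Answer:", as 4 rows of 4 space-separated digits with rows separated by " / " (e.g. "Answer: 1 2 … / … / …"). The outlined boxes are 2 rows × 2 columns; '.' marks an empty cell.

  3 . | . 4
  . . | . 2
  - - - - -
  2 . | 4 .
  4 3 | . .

Step 1. [r2c1∈{1}] r2c1 is down to just 1. So r2c1=1.
Step 2. [r4c4∈{1}] r4c4 is down to just 1, so r4c4=1.
Step 3. [r1c3∈{1}] nothing but 1 survives at r1c3 ⇒ r1c3=1.
Step 4. [r2c2∈{4}] r2c2 has the single candidate 4 ⇒ r2c2=4.
Step 5. [r2c3∈{3}] only 3 remains possible at r2c3, so r2c3=3.
Step 6. [r1c2∈{2}] only 2 remains possible at r1c2 ⇒ r1c2=2.
Step 7. [r4c3∈{2}] nothing but 2 survives at r4c3. So r4c3=2.
Step 8. [r3c4∈{3}] only 3 remains possible at r3c4. So r3c4=3.
Step 9. [r3c2∈{1}] r3c2 has the single candidate 1 ⇒ r3c2=1.

Answer: 3 2 1 4 / 1 4 3 2 / 2 1 4 3 / 4 3 2 1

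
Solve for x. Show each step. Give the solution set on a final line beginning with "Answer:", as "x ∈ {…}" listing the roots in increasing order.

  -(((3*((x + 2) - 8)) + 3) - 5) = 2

Step 1. [-(((3*((x + 2) - 8)) + 3) - 5) = 2] leading − — multiply by −1. So neg: ((3*((x + 2) - 8)) + 3) - 5 = -2.
Step 2. [((3*((x + 2) - 8)) + 3) - 5 = -2] peel the -5: add 5 from each side ⇒ sub: (3*((x + 2) - 8)) + 3 = 3.
Step 3. [(3*((x + 2) - 8)) + 3 = 3] common factor 3 (LHS and 3) — divide through ⇒ factor: ((x + 2) - 8) + 1 = 1.
Step 4. [((x + 2) - 8) + 1 = 1] subtract 1: x sits inside (… + 1) ⇒ sub: (x + 2) - 8 = 0.
Step 5. [(x + 2) - 8 = 0] peel the -8: add 8 from each side, so sub: x + 2 = 8.
Step 6. [x + 2 = 8] +2 is outermost — subtract 2 both sides. So sub: x = 6.

Answer: x ∈ {6}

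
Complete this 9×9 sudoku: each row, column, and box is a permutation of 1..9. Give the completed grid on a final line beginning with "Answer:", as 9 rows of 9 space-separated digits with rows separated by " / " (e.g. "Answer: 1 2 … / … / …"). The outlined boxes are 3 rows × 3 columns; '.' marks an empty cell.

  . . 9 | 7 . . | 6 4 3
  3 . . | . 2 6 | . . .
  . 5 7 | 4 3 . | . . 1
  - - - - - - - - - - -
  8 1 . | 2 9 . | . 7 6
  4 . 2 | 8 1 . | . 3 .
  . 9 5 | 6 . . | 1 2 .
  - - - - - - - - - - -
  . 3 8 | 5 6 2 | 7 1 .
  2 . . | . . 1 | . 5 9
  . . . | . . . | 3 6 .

Step 1. [r5c9∈{5}] r5c9's peers cover all but 5, so r5c9=5.
Step 2. [r6c1∈{7}] nothing but 7 survives at r6c1 ⇒ r6c1=7.
Step 3. [r6c5∈{4}] r6c5 is down to just 4 ⇒ r6c5=4.
Step 4. [r9c6∈{4,7,8,9}] r9c6 is the only open cell in col 6 admitting 4. So r9c6=4.
Step 5. [r3c6∈{8,9}] r3c6 is the only open cell in col 6 admitting 9 ⇒ r3c6=9.
Step 6. [r3c8∈{8}] r3c8's peers cover all but 8 ⇒ r3c8=8.
Step 7. [r8c7∈{4,8}] in col 7, 8 fits only at r8c7, so r8c7=8.
Step 8. [r1c6∈{5,8}] 8 has one home in col 6: r1c6 ⇒ r1c6=8.
Step 9. [r8c3∈{4,6}] across col 3, 6 lands solely at r8c3. So r8c3=6.
Step 10. [r8c5∈{7}] nothing but 7 survives at r8c5, so r8c5=7.
Step 11. [r2c3∈{1,4}] in col 3, 4 fits only at r2c3, so r2c3=4.
Step 12. [r9c1∈{1,5,9}] across row 9, 5 lands solely at r9c1. So r9c1=5.
Step 13. [r2c7∈{5,9}] across row 2, 5 lands solely at r2c7. So r2c7=5.
Step 14. [r4c3∈{3}] nothing but 3 survives at r4c3, so r4c3=3.
Step 15. [r7c1∈{9}] only 9 remains possible at r7c1. So r7c1=9.
Step 16. [r8c4∈{3}] nothing but 3 survives at r8c4 ⇒ r8c4=3.
Step 17. [r7c9∈{4}] nothing but 4 survives at r7c9 ⇒ r7c9=4.
Step 18. [r9c5∈{8}] r9c5 has the single candidate 8. So r9c5=8.
Step 19. [r1c5∈{5}] only 5 remains possible at r1c5 ⇒ r1c5=5.
Step 20. [r5c6∈{7}] r5c6's peers cover all but 7, so r5c6=7.
Step 21. [r9c4∈{9}] r9c4 has the single candidate 9 ⇒ r9c4=9.
Step 22. [r5c2∈{6}] r5c2 has the single candidate 6. So r5c2=6.
Step 23. [r2c8∈{9}] r2c8's peers cover all but 9, so r2c8=9.
Step 24. [r6c9∈{8}] only 8 remains possible at r6c9 ⇒ r6c9=8.
Step 25. [r3c7∈{2}] r3c7 has the single candidate 2. So r3c7=2.
Step 26. [r3c1∈{6}] only 6 remains possible at r3c1 ⇒ r3c1=6.
Step 27. [r2c4∈{1}] r2c4 has the single candidate 1, so r2c4=1.
Step 28. [r5c7∈{9}] r5c7 is down to just 9. So r5c7=9.
Step 29. [r4c6∈{5}] r4c6's peers cover all but 5. So r4c6=5.
Step 30. [r1c1∈{1}] r1c1 is down to just 1 ⇒ r1c1=1.
Step 31. [r9c3∈{1}] r9c3 has the single candidate 1 ⇒ r9c3=1.
Step 32. [r9c2∈{7}] r9c2 is down to just 7, so r9c2=7.
Step 33. [r1c2∈{2}] nothing but 2 survives at r1c2 ⇒ r1c2=2.
Step 34. [r9c9∈{2}] r9c9 has the single candidate 2. So r9c9=2.
Step 35. [r6c6∈{3}] r6c6's peers cover all but 3, so r6c6=3.
Step 36. [r2c2∈{8}] r2c2's peers cover all but 8. So r2c2=8.
Step 37. [r2c9∈{7}] r2c9 is down to just 7 ⇒ r2c9=7.
Step 38. [r4c7∈{4}] r4c7's peers cover all but 4. So r4c7=4.
Step 39. [r8c2∈{4}] r8c2's peers cover all but 4. So r8c2=4.

Answer: 1 2 9 7 5 8 6 4 3 / 3 8 4 1 2 6 5 9 7 / 6 5 7 4 3 9 2 8 1 / 8 1 3 2 9 5 4 7 6 / 4 6 2 8 1 7 9 3 5 / 7 9 5 6 4 3 1 2 8 / 9 3 8 5 6 2 7 1 4 / 2 4 6 3 7 1 8 5 9 / 5 7 1 9 8 4 3 6 2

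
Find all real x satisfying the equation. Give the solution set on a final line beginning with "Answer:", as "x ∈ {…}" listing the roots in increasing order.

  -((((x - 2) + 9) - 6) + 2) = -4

Step 1. [-((((x - 2) + 9) - 6) + 2) = -4] leading − — multiply by −1, so neg: (((x - 2) + 9) - 6) + 2 = 4.
Step 2. [(((x - 2) + 9) - 6) + 2 = 4] 2 comes off first (subtract 2). So sub: ((x - 2) + 9) - 6 = 2.
Step 3. [((x - 2) + 9) - 6 = 2] the outer -6 inverts by adding 6, so sub: (x - 2) + 9 = 8.
Step 4. [(x - 2) + 9 = 8] +9 is outermost — subtract 9 both sides ⇒ sub: x - 2 = -1.
Step 5. [x - 2 = -1] the outer -2 inverts by adding 2 ⇒ sub: x = 1.

Answer: x ∈ {1}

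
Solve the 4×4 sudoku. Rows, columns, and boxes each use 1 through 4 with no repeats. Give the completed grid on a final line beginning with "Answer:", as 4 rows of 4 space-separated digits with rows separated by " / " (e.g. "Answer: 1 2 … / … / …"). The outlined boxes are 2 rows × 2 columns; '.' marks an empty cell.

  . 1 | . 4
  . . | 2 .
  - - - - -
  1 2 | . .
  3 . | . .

Step 1. [r4c3∈{1,4}] col 3 places 1 nowhere but r4c3 ⇒ r4c3=1.
Step 2. [r3c4∈{3}] only 3 remains possible at r3c4. So r3c4=3.
Step 3. [r2c1∈{4}] r2c1's peers cover all but 4. So r2c1=4.
Step 4. [r1c3∈{3}] r1c3 is down to just 3 ⇒ r1c3=3.
Step 5. [r4c2∈{4}] r4c2 has the single candidate 4. So r4c2=4.
Step 6. [r2c4∈{1}] r2c4 is down to just 1. So r2c4=1.
Step 7. [r4c4∈{2}] only 2 remains possible at r4c4 ⇒ r4c4=2.
Step 8. [r3c3∈{4}] r3c3's peers cover all but 4. So r3c3=4.
Step 9. [r2c2∈{3}] r2c2 is down to just 3 ⇒ r2c2=3.
Step 10. [r1c1∈{2}] r1c1's peers cover all but 2 ⇒ r1c1=2.

Answer: 2 1 3 4 / 4 3 2 1 / 1 2 4 3 / 3 4 1 2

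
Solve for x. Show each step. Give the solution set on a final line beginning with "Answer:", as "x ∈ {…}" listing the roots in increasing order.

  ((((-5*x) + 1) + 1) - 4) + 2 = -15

Step 1. [((((-5*x) + 1) + 1) - 4) + 2 = -15] 2 comes off first (subtract 2), so sub: (((-5*x) + 1) + 1) - 4 = -17.
Step 2. [(((-5*x) + 1) + 1) - 4 = -17] add 4: x sits inside (… - 4), so sub: ((-5*x) + 1) + 1 = -13.
Step 3. [((-5*x) + 1) + 1 = -13] the outer +1 inverts by subtracting 1. So sub: (-5*x) + 1 = -14.
Step 4. [(-5*x) + 1 = -14] peel the +1: subtract 1 from each side, so sub: -5*x = -15.
Step 5. [-5*x = -15] LHS = -5·(…); ÷-5 both sides. So div: x = 3.

Answer: x ∈ {3}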